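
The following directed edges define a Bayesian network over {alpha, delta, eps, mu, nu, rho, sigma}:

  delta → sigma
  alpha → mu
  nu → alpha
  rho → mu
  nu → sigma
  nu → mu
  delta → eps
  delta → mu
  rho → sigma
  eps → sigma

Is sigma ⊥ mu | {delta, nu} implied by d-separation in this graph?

Enumerating the 5 paths from sigma to mu and testing each for blocking by {delta, nu}:
Path 1: sigma ← nu → alpha → mu
  nu is a fork here and nu is conditioned on, so the path is blocked at nu.
Path 2: sigma ← nu → mu
  nu is a fork here and nu is conditioned on, so the path is blocked at nu.
Path 3: sigma ← rho → mu
  rho is a fork and rho is not conditioned on — no node blocks this path, so it is active.
Path 4: sigma ← eps ← delta → mu
  delta is a fork here and delta is conditioned on, so the path is blocked at delta.
Path 5: sigma ← delta → mu
  delta is a fork here and delta is conditioned on, so the path is blocked at delta.
Because an active path exists, sigma and mu are not d-separated.

No — sigma and mu are not d-separated given {delta, nu}.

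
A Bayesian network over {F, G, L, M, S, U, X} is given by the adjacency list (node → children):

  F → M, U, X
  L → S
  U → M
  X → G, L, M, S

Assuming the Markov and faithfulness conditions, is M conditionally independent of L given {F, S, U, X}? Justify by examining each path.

6 paths connect M and L; each must be blocked for d-separation to hold:
Path 1: M ← F → X → L
  F is a fork here and F is conditioned on, so the path is blocked at F.
Path 2: M ← F → X → S ← L
  F is a fork here and F is conditioned on, so the path is blocked at F.
Path 3: M ← X → L
  X is a fork here and X is conditioned on, so the path is blocked at X.
Path 4: M ← X → S ← L
  X is a fork here and X is conditioned on, so the path is blocked at X.
Path 5: M ← U ← F → X → L
  U is a chain here and U is conditioned on, so the path is blocked at U.
Path 6: M ← U ← F → X → S ← L
  U is a chain here and U is conditioned on, so the path is blocked at U.
Since every path is blocked, d-separation holds.

Yes — M and L are d-separated given {F, S, U, X}.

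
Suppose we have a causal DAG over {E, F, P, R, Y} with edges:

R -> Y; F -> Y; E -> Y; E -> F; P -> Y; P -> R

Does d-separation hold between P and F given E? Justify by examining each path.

There are 4 undirected paths between P and F; checking each against the conditioning set {E}:
Path 1: P → Y ← F
  Y is a collider here and neither Y nor any of its descendants is conditioned on, so the collider stays closed — the path is blocked at Y.
Path 2: P → Y ← E → F
  Y is a collider here and neither Y nor any of its descendants is conditioned on, so the collider stays closed — the path is blocked at Y.
Path 3: P → R → Y ← F
  Y is a collider here and neither Y nor any of its descendants is conditioned on, so the collider stays closed — the path is blocked at Y.
Path 4: P → R → Y ← E → F
  Y is a collider here and neither Y nor any of its descendants is conditioned on, so the collider stays closed — the path is blocked at Y.
Since every path is blocked, d-separation holds.

Yes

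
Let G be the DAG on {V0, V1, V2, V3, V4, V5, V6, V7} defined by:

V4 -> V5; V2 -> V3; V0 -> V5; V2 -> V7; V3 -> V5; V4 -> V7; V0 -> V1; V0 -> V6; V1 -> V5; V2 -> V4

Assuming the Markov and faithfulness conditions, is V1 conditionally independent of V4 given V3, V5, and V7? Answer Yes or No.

No

We examine all 6 paths between V1 and V4:
  1. V1 → V5 ← V4 — V5:collider[open] ⇒ active
  2. V1 → V5 ← V3 ← V2 → V4 — V5:collider[open]; V3:chain[blocks]; V2:fork[open] ⇒ blocked
  3. V1 → V5 ← V3 ← V2 → V7 ← V4 — V5:collider[open]; V3:chain[blocks]; V2:fork[open]; V7:collider[open] ⇒ blocked
  4. V1 ← V0 → V5 ← V4 — V0:fork[open]; V5:collider[open] ⇒ active
  5. V1 ← V0 → V5 ← V3 ← V2 → V4 — V0:fork[open]; V5:collider[open]; V3:chain[blocks]; V2:fork[open] ⇒ blocked
  6. V1 ← V0 → V5 ← V3 ← V2 → V7 ← V4 — V0:fork[open]; V5:collider[open]; V3:chain[blocks]; V2:fork[open]; V7:collider[open] ⇒ blocked
At least one path is unblocked, so d-separation fails.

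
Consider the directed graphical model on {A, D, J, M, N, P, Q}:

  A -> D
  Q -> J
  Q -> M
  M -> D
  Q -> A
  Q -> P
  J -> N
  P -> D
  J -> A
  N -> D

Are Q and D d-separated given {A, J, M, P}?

Yes

Enumerating the 6 paths from Q to D and testing each for blocking by {A, J, M, P}:
Path 1: Q → M → D
  M is a chain here and M is conditioned on, so the path is blocked at M.
Path 2: Q → J → N → D
  J is a chain here and J is conditioned on, so the path is blocked at J.
Path 3: Q → J → A → D
  J is a chain here and J is conditioned on, so the path is blocked at J.
Path 4: Q → P → D
  P is a chain here and P is conditioned on, so the path is blocked at P.
Path 5: Q → A ← J → N → D
  J is a fork here and J is conditioned on, so the path is blocked at J.
Path 6: Q → A → D
  A is a chain here and A is conditioned on, so the path is blocked at A.
Since every path is blocked, d-separation holds.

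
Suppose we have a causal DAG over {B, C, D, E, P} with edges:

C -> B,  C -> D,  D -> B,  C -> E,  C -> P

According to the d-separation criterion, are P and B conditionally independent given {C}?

Yes

We examine all 2 paths between P and B:
Path 1: P ← C → B
  C is a fork here and C is conditioned on, so the path is blocked at C.
Path 2: P ← C → D → B
  C is a fork here and C is conditioned on, so the path is blocked at C.
Since every path is blocked, d-separation holds.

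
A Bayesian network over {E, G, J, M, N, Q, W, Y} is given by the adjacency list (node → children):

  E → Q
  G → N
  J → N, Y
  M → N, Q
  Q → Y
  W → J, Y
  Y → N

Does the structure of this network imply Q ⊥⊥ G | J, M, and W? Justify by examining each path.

Yes — Q and G are d-separated given {J, M, W}.

We examine all 4 paths between Q and G:
Path 1: Q → Y → N ← G
  N is a collider here and neither N nor any of its descendants is conditioned on, so the collider stays closed — the path is blocked at N.
Path 2: Q → Y ← W → J → N ← G
  Y is a collider here and neither Y nor any of its descendants is conditioned on, so the collider stays closed — the path is blocked at Y.
Path 3: Q → Y ← J → N ← G
  Y is a collider here and neither Y nor any of its descendants is conditioned on, so the collider stays closed — the path is blocked at Y.
Path 4: Q ← M → N ← G
  M is a fork here and M is conditioned on, so the path is blocked at M.
Since every path is blocked, d-separation holds.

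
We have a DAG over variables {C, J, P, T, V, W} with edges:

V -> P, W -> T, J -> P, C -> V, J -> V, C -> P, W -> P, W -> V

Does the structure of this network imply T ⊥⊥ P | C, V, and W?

Yes

4 paths connect T and P; each must be blocked for d-separation to hold:
  1. T ← W → V ← C → P — W:fork[blocks]; V:collider[open]; C:fork[blocks] ⇒ blocked
  2. T ← W → V ← J → P — W:fork[blocks]; V:collider[open]; J:fork[open] ⇒ blocked
  3. T ← W → V → P — W:fork[blocks]; V:chain[blocks] ⇒ blocked
  4. T ← W → P — W:fork[blocks] ⇒ blocked
Since every path is blocked, d-separation holds.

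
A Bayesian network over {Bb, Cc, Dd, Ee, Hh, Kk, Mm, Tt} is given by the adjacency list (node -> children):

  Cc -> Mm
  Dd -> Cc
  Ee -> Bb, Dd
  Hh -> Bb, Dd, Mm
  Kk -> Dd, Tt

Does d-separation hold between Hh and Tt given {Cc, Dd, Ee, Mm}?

3 paths connect Hh and Tt; each must be blocked for d-separation to hold:
Path 1: Hh → Dd ← Kk → Tt
  Dd is a collider and Dd is conditioned on, which opens it; Kk is a fork and Kk is not conditioned on — no node blocks this path, so it is active.
Path 2: Hh → Mm ← Cc ← Dd ← Kk → Tt
  Cc is a chain here and Cc is conditioned on, so the path is blocked at Cc.
Path 3: Hh → Bb ← Ee → Dd ← Kk → Tt
  Bb is a collider here and neither Bb nor any of its descendants is conditioned on, so the collider stays closed — the path is blocked at Bb.
At least one path is unblocked, so d-separation fails.

No — Hh and Tt are not d-separated given {Cc, Dd, Ee, Mm}.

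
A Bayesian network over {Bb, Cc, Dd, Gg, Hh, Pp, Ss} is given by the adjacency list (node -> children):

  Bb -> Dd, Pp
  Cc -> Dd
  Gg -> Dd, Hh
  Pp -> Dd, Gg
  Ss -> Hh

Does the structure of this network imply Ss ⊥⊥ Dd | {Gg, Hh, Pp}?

Enumerating the 3 paths from Ss to Dd and testing each for blocking by {Gg, Hh, Pp}:
Path 1: Ss → Hh ← Gg → Dd
  Gg is a fork here and Gg is conditioned on, so the path is blocked at Gg.
Path 2: Ss → Hh ← Gg ← Pp → Dd
  Gg is a chain here and Gg is conditioned on, so the path is blocked at Gg.
Path 3: Ss → Hh ← Gg ← Pp ← Bb → Dd
  Gg is a chain here and Gg is conditioned on, so the path is blocked at Gg.
Since every path is blocked, d-separation holds.

Yes — Ss and Dd are d-separated given {Gg, Hh, Pp}.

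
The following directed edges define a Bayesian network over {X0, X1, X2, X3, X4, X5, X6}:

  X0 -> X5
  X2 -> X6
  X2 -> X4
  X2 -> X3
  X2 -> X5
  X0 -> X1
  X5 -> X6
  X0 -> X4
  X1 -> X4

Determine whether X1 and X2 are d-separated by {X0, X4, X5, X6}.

Enumerating the 6 paths from X1 to X2 and testing each for blocking by {X0, X4, X5, X6}:
Path 1: X1 → X4 ← X2
  X4 is a collider and X4 is conditioned on, which opens it — no node blocks this path, so it is active.
Path 2: X1 → X4 ← X0 → X5 → X6 ← X2
  X0 is a fork here and X0 is conditioned on, so the path is blocked at X0.
Path 3: X1 → X4 ← X0 → X5 ← X2
  X0 is a fork here and X0 is conditioned on, so the path is blocked at X0.
Path 4: X1 ← X0 → X4 ← X2
  X0 is a fork here and X0 is conditioned on, so the path is blocked at X0.
Path 5: X1 ← X0 → X5 → X6 ← X2
  X0 is a fork here and X0 is conditioned on, so the path is blocked at X0.
Path 6: X1 ← X0 → X5 ← X2
  X0 is a fork here and X0 is conditioned on, so the path is blocked at X0.
Because an active path exists, X1 and X2 are not d-separated.

No — X1 and X2 are not d-separated given {X0, X4, X5, X6}.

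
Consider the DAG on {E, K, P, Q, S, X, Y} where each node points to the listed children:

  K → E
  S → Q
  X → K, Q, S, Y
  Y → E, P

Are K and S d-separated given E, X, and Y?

Enumerating the 4 paths from K to S and testing each for blocking by {E, X, Y}:
Path 1: K → E ← Y ← X → S
  Y is a chain here and Y is conditioned on, so the path is blocked at Y.
Path 2: K → E ← Y ← X → Q ← S
  Y is a chain here and Y is conditioned on, so the path is blocked at Y.
Path 3: K ← X → S
  X is a fork here and X is conditioned on, so the path is blocked at X.
Path 4: K ← X → Q ← S
  X is a fork here and X is conditioned on, so the path is blocked at X.
All paths are blocked; K ⊥ S | {E, X, Y} holds.

Yes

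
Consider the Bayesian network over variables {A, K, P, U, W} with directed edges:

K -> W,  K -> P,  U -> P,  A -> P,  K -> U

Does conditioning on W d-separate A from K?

2 paths connect A and K; each must be blocked for d-separation to hold:
  1. A → P ← U ← K — P:collider[blocks]; U:chain[open] ⇒ blocked
  2. A → P ← K — P:collider[blocks] ⇒ blocked
Every path is blocked, so A and K are d-separated given {W}.

Yes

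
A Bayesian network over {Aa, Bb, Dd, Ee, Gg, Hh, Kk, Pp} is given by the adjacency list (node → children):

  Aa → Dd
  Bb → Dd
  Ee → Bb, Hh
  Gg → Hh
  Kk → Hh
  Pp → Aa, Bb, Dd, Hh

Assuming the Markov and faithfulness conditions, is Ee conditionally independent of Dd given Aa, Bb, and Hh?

No — Ee and Dd are not d-separated given {Aa, Bb, Hh}.

6 paths connect Ee and Dd; each must be blocked for d-separation to hold:
  1. Ee → Hh ← Pp → Aa → Dd — Hh:collider[open]; Pp:fork[open]; Aa:chain[blocks] ⇒ blocked
  2. Ee → Hh ← Pp → Dd — Hh:collider[open]; Pp:fork[open] ⇒ active
  3. Ee → Hh ← Pp → Bb → Dd — Hh:collider[open]; Pp:fork[open]; Bb:chain[blocks] ⇒ blocked
  4. Ee → Bb ← Pp → Aa → Dd — Bb:collider[open]; Pp:fork[open]; Aa:chain[blocks] ⇒ blocked
  5. Ee → Bb ← Pp → Dd — Bb:collider[open]; Pp:fork[open] ⇒ active
  6. Ee → Bb → Dd — Bb:chain[blocks] ⇒ blocked
Since the path Ee → Hh ← Pp → Dd is active, Ee and Dd are not d-separated given {Aa, Bb, Hh}.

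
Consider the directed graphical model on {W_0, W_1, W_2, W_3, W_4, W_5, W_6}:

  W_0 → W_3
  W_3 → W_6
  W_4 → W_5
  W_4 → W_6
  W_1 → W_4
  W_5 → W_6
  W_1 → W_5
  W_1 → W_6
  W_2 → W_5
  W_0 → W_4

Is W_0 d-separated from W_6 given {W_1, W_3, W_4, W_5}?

There are 6 undirected paths between W_0 and W_6; checking each against the conditioning set {W_1, W_3, W_4, W_5}:
Path 1: W_0 → W_3 → W_6
  W_3 is a chain here and W_3 is conditioned on, so the path is blocked at W_3.
Path 2: W_0 → W_4 → W_5 → W_6
  W_4 is a chain here and W_4 is conditioned on, so the path is blocked at W_4.
Path 3: W_0 → W_4 → W_5 ← W_1 → W_6
  W_4 is a chain here and W_4 is conditioned on, so the path is blocked at W_4.
Path 4: W_0 → W_4 → W_6
  W_4 is a chain here and W_4 is conditioned on, so the path is blocked at W_4.
Path 5: W_0 → W_4 ← W_1 → W_5 → W_6
  W_1 is a fork here and W_1 is conditioned on, so the path is blocked at W_1.
Path 6: W_0 → W_4 ← W_1 → W_6
  W_1 is a fork here and W_1 is conditioned on, so the path is blocked at W_1.
Every path is blocked, so W_0 and W_6 are d-separated given {W_1, W_3, W_4, W_5}.

Yes — W_0 and W_6 are d-separated given {W_1, W_3, W_4, W_5}.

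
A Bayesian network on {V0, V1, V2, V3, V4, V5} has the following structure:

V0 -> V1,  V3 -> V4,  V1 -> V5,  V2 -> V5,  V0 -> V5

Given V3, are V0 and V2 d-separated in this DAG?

We examine all 2 paths between V0 and V2:
Path 1: V0 → V5 ← V2
  V5 is a collider here and neither V5 nor any of its descendants is conditioned on, so the collider stays closed — the path is blocked at V5.
Path 2: V0 → V1 → V5 ← V2
  V5 is a collider here and neither V5 nor any of its descendants is conditioned on, so the collider stays closed — the path is blocked at V5.
Since every path is blocked, d-separation holds.

Yes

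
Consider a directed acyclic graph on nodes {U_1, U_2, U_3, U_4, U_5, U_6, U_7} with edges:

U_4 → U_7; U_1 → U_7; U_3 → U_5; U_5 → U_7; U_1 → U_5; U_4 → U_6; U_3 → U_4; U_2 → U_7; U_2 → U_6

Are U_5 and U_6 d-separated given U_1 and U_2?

There are 6 undirected paths between U_5 and U_6; checking each against the conditioning set {U_1, U_2}:
  1. U_5 ← U_1 → U_7 ← U_4 → U_6 — U_1:fork[blocks]; U_7:collider[blocks]; U_4:fork[open] ⇒ blocked
  2. U_5 ← U_1 → U_7 ← U_2 → U_6 — U_1:fork[blocks]; U_7:collider[blocks]; U_2:fork[blocks] ⇒ blocked
  3. U_5 ← U_3 → U_4 → U_7 ← U_2 → U_6 — U_3:fork[open]; U_4:chain[open]; U_7:collider[blocks]; U_2:fork[blocks] ⇒ blocked
  4. U_5 ← U_3 → U_4 → U_6 — U_3:fork[open]; U_4:chain[open] ⇒ active
  5. U_5 → U_7 ← U_4 → U_6 — U_7:collider[blocks]; U_4:fork[open] ⇒ blocked
  6. U_5 → U_7 ← U_2 → U_6 — U_7:collider[blocks]; U_2:fork[blocks] ⇒ blocked
Because an active path exists, U_5 and U_6 are not d-separated.

No — U_5 and U_6 are not d-separated given {U_1, U_2}.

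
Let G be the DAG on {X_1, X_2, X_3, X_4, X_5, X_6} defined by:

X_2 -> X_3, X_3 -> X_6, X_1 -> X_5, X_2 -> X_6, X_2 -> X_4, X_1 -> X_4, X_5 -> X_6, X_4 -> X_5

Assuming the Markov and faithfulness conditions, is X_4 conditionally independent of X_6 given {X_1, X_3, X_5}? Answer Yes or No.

4 paths connect X_4 and X_6; each must be blocked for d-separation to hold:
Path 1: X_4 ← X_1 → X_5 → X_6
  X_1 is a fork here and X_1 is conditioned on, so the path is blocked at X_1.
Path 2: X_4 → X_5 → X_6
  X_5 is a chain here and X_5 is conditioned on, so the path is blocked at X_5.
Path 3: X_4 ← X_2 → X_6
  X_2 is a fork and X_2 is not conditioned on — no node blocks this path, so it is active.
Path 4: X_4 ← X_2 → X_3 → X_6
  X_3 is a chain here and X_3 is conditioned on, so the path is blocked at X_3.
Because an active path exists, X_4 and X_6 are not d-separated.

No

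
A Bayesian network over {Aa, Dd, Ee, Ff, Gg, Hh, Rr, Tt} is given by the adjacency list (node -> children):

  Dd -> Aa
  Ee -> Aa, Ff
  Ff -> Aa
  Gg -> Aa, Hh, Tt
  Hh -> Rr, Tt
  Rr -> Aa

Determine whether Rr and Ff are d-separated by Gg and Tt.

We examine all 6 paths between Rr and Ff:
Path 1: Rr ← Hh → Tt ← Gg → Aa ← Ff
  Gg is a fork here and Gg is conditioned on, so the path is blocked at Gg.
Path 2: Rr ← Hh → Tt ← Gg → Aa ← Ee → Ff
  Gg is a fork here and Gg is conditioned on, so the path is blocked at Gg.
Path 3: Rr ← Hh ← Gg → Aa ← Ff
  Gg is a fork here and Gg is conditioned on, so the path is blocked at Gg.
Path 4: Rr ← Hh ← Gg → Aa ← Ee → Ff
  Gg is a fork here and Gg is conditioned on, so the path is blocked at Gg.
Path 5: Rr → Aa ← Ff
  Aa is a collider here and neither Aa nor any of its descendants is conditioned on, so the collider stays closed — the path is blocked at Aa.
Path 6: Rr → Aa ← Ee → Ff
  Aa is a collider here and neither Aa nor any of its descendants is conditioned on, so the collider stays closed — the path is blocked at Aa.
Since every path is blocked, d-separation holds.

Yes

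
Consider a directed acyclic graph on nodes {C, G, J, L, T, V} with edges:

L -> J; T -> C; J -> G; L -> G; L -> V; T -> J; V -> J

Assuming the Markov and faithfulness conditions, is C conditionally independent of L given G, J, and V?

No

There are 3 undirected paths between C and L; checking each against the conditioning set {G, J, V}:
Path 1: C ← T → J ← L
  T is a fork and T is not conditioned on; J is a collider and J is conditioned on, which opens it — no node blocks this path, so it is active.
Path 2: C ← T → J ← V ← L
  V is a chain here and V is conditioned on, so the path is blocked at V.
Path 3: C ← T → J → G ← L
  J is a chain here and J is conditioned on, so the path is blocked at J.
Since the path C ← T → J ← L is active, C and L are not d-separated given {G, J, V}.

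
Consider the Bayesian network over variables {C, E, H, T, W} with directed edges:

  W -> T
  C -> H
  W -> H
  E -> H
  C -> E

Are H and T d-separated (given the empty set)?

No

There is one path between H and T:
Path 1: H ← W → T
  W is a fork and W is not conditioned on — no node blocks this path, so it is active.
Because an active path exists, H and T are not d-separated.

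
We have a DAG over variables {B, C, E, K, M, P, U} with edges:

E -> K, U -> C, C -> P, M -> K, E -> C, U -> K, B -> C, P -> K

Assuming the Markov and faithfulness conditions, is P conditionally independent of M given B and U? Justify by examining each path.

We examine all 3 paths between P and M:
Path 1: P → K ← M
  K is a collider here and neither K nor any of its descendants is conditioned on, so the collider stays closed — the path is blocked at K.
Path 2: P ← C ← E → K ← M
  K is a collider here and neither K nor any of its descendants is conditioned on, so the collider stays closed — the path is blocked at K.
Path 3: P ← C ← U → K ← M
  U is a fork here and U is conditioned on, so the path is blocked at U.
All paths are blocked; P ⊥ M | {B, U} holds.

Yes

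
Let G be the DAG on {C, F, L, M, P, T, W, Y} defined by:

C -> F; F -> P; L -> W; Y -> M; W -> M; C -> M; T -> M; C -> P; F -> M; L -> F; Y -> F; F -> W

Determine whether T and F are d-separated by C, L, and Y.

Enumerating the 6 paths from T to F and testing each for blocking by {C, L, Y}:
Path 1: T → M ← Y → F
  M is a collider here and neither M nor any of its descendants is conditioned on, so the collider stays closed — the path is blocked at M.
Path 2: T → M ← C → F
  M is a collider here and neither M nor any of its descendants is conditioned on, so the collider stays closed — the path is blocked at M.
Path 3: T → M ← C → P ← F
  M is a collider here and neither M nor any of its descendants is conditioned on, so the collider stays closed — the path is blocked at M.
Path 4: T → M ← F
  M is a collider here and neither M nor any of its descendants is conditioned on, so the collider stays closed — the path is blocked at M.
Path 5: T → M ← W ← F
  M is a collider here and neither M nor any of its descendants is conditioned on, so the collider stays closed — the path is blocked at M.
Path 6: T → M ← W ← L → F
  M is a collider here and neither M nor any of its descendants is conditioned on, so the collider stays closed — the path is blocked at M.
Since every path is blocked, d-separation holds.

Yes — T and F are d-separated given {C, L, Y}.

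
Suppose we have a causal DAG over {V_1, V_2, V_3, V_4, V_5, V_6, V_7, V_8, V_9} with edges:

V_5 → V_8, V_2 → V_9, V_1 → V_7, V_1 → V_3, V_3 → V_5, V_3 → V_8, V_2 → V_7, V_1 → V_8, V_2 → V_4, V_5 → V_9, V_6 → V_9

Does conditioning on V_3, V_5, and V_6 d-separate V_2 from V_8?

We examine all 6 paths between V_2 and V_8:
Path 1: V_2 → V_9 ← V_5 → V_8
  V_9 is a collider here and neither V_9 nor any of its descendants is conditioned on, so the collider stays closed — the path is blocked at V_9.
Path 2: V_2 → V_9 ← V_5 ← V_3 → V_8
  V_9 is a collider here and neither V_9 nor any of its descendants is conditioned on, so the collider stays closed — the path is blocked at V_9.
Path 3: V_2 → V_9 ← V_5 ← V_3 ← V_1 → V_8
  V_9 is a collider here and neither V_9 nor any of its descendants is conditioned on, so the collider stays closed — the path is blocked at V_9.
Path 4: V_2 → V_7 ← V_1 → V_8
  V_7 is a collider here and neither V_7 nor any of its descendants is conditioned on, so the collider stays closed — the path is blocked at V_7.
Path 5: V_2 → V_7 ← V_1 → V_3 → V_8
  V_7 is a collider here and neither V_7 nor any of its descendants is conditioned on, so the collider stays closed — the path is blocked at V_7.
Path 6: V_2 → V_7 ← V_1 → V_3 → V_5 → V_8
  V_7 is a collider here and neither V_7 nor any of its descendants is conditioned on, so the collider stays closed — the path is blocked at V_7.
Since every path is blocked, d-separation holds.

Yes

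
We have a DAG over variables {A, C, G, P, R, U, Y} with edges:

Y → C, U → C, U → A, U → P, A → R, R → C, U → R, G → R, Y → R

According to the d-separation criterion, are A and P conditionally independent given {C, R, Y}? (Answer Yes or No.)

No

Enumerating the 4 paths from A to P and testing each for blocking by {C, R, Y}:
Path 1: A ← U → P
  U is a fork and U is not conditioned on — no node blocks this path, so it is active.
Path 2: A → R ← U → P
  R is a collider and R is conditioned on, which opens it; U is a fork and U is not conditioned on — no node blocks this path, so it is active.
Path 3: A → R ← Y → C ← U → P
  Y is a fork here and Y is conditioned on, so the path is blocked at Y.
Path 4: A → R → C ← U → P
  R is a chain here and R is conditioned on, so the path is blocked at R.
At least one path is unblocked, so d-separation fails.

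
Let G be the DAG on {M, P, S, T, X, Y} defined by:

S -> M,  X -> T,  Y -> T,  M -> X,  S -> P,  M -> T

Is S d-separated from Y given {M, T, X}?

Yes

We examine all 2 paths between S and Y:
Path 1: S → M → T ← Y
  M is a chain here and M is conditioned on, so the path is blocked at M.
Path 2: S → M → X → T ← Y
  M is a chain here and M is conditioned on, so the path is blocked at M.
Every path is blocked, so S and Y are d-separated given {M, T, X}.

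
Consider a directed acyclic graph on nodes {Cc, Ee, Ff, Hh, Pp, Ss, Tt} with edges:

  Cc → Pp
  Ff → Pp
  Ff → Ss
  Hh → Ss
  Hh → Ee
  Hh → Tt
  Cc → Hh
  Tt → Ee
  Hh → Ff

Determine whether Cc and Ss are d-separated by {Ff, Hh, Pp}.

There are 4 undirected paths between Cc and Ss; checking each against the conditioning set {Ff, Hh, Pp}:
Path 1: Cc → Pp ← Ff → Ss
  Ff is a fork here and Ff is conditioned on, so the path is blocked at Ff.
Path 2: Cc → Pp ← Ff ← Hh → Ss
  Ff is a chain here and Ff is conditioned on, so the path is blocked at Ff.
Path 3: Cc → Hh → Ff → Ss
  Hh is a chain here and Hh is conditioned on, so the path is blocked at Hh.
Path 4: Cc → Hh → Ss
  Hh is a chain here and Hh is conditioned on, so the path is blocked at Hh.
All paths are blocked; Cc ⊥ Ss | {Ff, Hh, Pp} holds.

Yes — Cc and Ss are d-separated given {Ff, Hh, Pp}.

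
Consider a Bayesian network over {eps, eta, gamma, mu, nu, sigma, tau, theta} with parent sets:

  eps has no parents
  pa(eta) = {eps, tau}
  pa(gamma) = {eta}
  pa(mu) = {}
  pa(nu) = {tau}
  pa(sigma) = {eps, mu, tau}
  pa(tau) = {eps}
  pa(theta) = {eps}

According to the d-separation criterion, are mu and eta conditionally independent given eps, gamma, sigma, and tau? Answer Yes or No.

Yes

We examine all 4 paths between mu and eta:
  1. mu → sigma ← tau ← eps → eta — sigma:collider[open]; tau:chain[blocks]; eps:fork[blocks] ⇒ blocked
  2. mu → sigma ← tau → eta — sigma:collider[open]; tau:fork[blocks] ⇒ blocked
  3. mu → sigma ← eps → tau → eta — sigma:collider[open]; eps:fork[blocks]; tau:chain[blocks] ⇒ blocked
  4. mu → sigma ← eps → eta — sigma:collider[open]; eps:fork[blocks] ⇒ blocked
All paths are blocked; mu ⊥ eta | {eps, gamma, sigma, tau} holds.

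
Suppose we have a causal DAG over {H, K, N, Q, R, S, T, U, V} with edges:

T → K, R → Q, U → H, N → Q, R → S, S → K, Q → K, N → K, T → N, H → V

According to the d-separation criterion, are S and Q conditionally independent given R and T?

Yes — S and Q are d-separated given {R, T}.

4 paths connect S and Q; each must be blocked for d-separation to hold:
  1. S ← R → Q — R:fork[blocks] ⇒ blocked
  2. S → K ← N → Q — K:collider[blocks]; N:fork[open] ⇒ blocked
  3. S → K ← Q — K:collider[blocks] ⇒ blocked
  4. S → K ← T → N → Q — K:collider[blocks]; T:fork[blocks]; N:chain[open] ⇒ blocked
Every path is blocked, so S and Q are d-separated given {R, T}.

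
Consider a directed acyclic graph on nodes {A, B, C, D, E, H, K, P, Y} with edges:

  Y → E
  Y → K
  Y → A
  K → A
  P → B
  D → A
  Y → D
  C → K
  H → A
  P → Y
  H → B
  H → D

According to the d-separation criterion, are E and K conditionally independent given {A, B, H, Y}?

We examine all 6 paths between E and K:
Path 1: E ← Y → D ← H → A ← K
  Y is a fork here and Y is conditioned on, so the path is blocked at Y.
Path 2: E ← Y → D → A ← K
  Y is a fork here and Y is conditioned on, so the path is blocked at Y.
Path 3: E ← Y → K
  Y is a fork here and Y is conditioned on, so the path is blocked at Y.
Path 4: E ← Y ← P → B ← H → D → A ← K
  Y is a chain here and Y is conditioned on, so the path is blocked at Y.
Path 5: E ← Y ← P → B ← H → A ← K
  Y is a chain here and Y is conditioned on, so the path is blocked at Y.
Path 6: E ← Y → A ← K
  Y is a fork here and Y is conditioned on, so the path is blocked at Y.
Since every path is blocked, d-separation holds.

Yes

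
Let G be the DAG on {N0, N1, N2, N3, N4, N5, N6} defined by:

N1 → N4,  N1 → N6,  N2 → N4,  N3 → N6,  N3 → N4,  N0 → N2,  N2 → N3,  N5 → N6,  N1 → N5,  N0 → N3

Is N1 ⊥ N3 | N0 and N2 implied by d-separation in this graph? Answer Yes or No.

Yes

There are 5 undirected paths between N1 and N3; checking each against the conditioning set {N0, N2}:
  1. N1 → N4 ← N3 — N4:collider[blocks] ⇒ blocked
  2. N1 → N4 ← N2 ← N0 → N3 — N4:collider[blocks]; N2:chain[blocks]; N0:fork[blocks] ⇒ blocked
  3. N1 → N4 ← N2 → N3 — N4:collider[blocks]; N2:fork[blocks] ⇒ blocked
  4. N1 → N6 ← N3 — N6:collider[blocks] ⇒ blocked
  5. N1 → N5 → N6 ← N3 — N5:chain[open]; N6:collider[blocks] ⇒ blocked
Every path is blocked, so N1 and N3 are d-separated given {N0, N2}.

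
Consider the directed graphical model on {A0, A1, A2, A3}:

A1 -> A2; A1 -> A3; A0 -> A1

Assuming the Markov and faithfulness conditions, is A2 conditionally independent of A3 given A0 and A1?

Only one path connects A2 and A3:
Path 1: A2 ← A1 → A3
  A1 is a fork here and A1 is conditioned on, so the path is blocked at A1.
All paths are blocked; A2 ⊥ A3 | {A0, A1} holds.

Yes — A2 and A3 are d-separated given {A0, A1}.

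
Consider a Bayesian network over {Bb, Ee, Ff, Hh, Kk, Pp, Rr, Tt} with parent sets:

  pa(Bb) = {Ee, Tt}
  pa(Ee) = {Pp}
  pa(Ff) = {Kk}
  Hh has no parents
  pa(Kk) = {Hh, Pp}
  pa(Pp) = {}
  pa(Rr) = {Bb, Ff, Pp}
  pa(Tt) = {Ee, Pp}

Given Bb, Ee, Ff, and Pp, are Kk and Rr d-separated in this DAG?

We examine all 6 paths between Kk and Rr:
  1. Kk ← Pp → Tt ← Ee → Bb → Rr — Pp:fork[blocks]; Tt:collider[open]; Ee:fork[blocks]; Bb:chain[blocks] ⇒ blocked
  2. Kk ← Pp → Tt → Bb → Rr — Pp:fork[blocks]; Tt:chain[open]; Bb:chain[blocks] ⇒ blocked
  3. Kk ← Pp → Rr — Pp:fork[blocks] ⇒ blocked
  4. Kk ← Pp → Ee → Tt → Bb → Rr — Pp:fork[blocks]; Ee:chain[blocks]; Tt:chain[open]; Bb:chain[blocks] ⇒ blocked
  5. Kk ← Pp → Ee → Bb → Rr — Pp:fork[blocks]; Ee:chain[blocks]; Bb:chain[blocks] ⇒ blocked
  6. Kk → Ff → Rr — Ff:chain[blocks] ⇒ blocked
Every path is blocked, so Kk and Rr are d-separated given {Bb, Ee, Ff, Pp}.

Yes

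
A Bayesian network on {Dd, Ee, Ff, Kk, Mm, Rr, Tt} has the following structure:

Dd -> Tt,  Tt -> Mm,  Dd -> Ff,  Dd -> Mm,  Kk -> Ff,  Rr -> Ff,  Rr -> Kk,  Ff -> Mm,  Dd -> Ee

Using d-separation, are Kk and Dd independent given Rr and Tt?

Yes — Kk and Dd are d-separated given {Rr, Tt}.

6 paths connect Kk and Dd; each must be blocked for d-separation to hold:
Path 1: Kk → Ff → Mm ← Tt ← Dd
  Mm is a collider here and neither Mm nor any of its descendants is conditioned on, so the collider stays closed — the path is blocked at Mm.
Path 2: Kk → Ff → Mm ← Dd
  Mm is a collider here and neither Mm nor any of its descendants is conditioned on, so the collider stays closed — the path is blocked at Mm.
Path 3: Kk → Ff ← Dd
  Ff is a collider here and neither Ff nor any of its descendants is conditioned on, so the collider stays closed — the path is blocked at Ff.
Path 4: Kk ← Rr → Ff → Mm ← Tt ← Dd
  Rr is a fork here and Rr is conditioned on, so the path is blocked at Rr.
Path 5: Kk ← Rr → Ff → Mm ← Dd
  Rr is a fork here and Rr is conditioned on, so the path is blocked at Rr.
Path 6: Kk ← Rr → Ff ← Dd
  Rr is a fork here and Rr is conditioned on, so the path is blocked at Rr.
Every path is blocked, so Kk and Dd are d-separated given {Rr, Tt}.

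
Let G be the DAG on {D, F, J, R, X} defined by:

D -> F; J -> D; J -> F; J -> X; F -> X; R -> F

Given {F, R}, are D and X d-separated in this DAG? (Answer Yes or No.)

No

Enumerating the 4 paths from D to X and testing each for blocking by {F, R}:
  1. D → F ← J → X — F:collider[open]; J:fork[open] ⇒ active
  2. D → F → X — F:chain[blocks] ⇒ blocked
  3. D ← J → F → X — J:fork[open]; F:chain[blocks] ⇒ blocked
  4. D ← J → X — J:fork[open] ⇒ active
At least one path is unblocked, so d-separation fails.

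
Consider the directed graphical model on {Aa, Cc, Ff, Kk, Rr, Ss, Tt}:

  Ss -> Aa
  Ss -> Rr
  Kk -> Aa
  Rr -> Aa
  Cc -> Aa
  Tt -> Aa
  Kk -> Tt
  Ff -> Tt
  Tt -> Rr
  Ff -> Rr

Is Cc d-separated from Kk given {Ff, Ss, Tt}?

Enumerating the 6 paths from Cc to Kk and testing each for blocking by {Ff, Ss, Tt}:
Path 1: Cc → Aa ← Rr ← Ff → Tt ← Kk
  Aa is a collider here and neither Aa nor any of its descendants is conditioned on, so the collider stays closed — the path is blocked at Aa.
Path 2: Cc → Aa ← Rr ← Tt ← Kk
  Aa is a collider here and neither Aa nor any of its descendants is conditioned on, so the collider stays closed — the path is blocked at Aa.
Path 3: Cc → Aa ← Kk
  Aa is a collider here and neither Aa nor any of its descendants is conditioned on, so the collider stays closed — the path is blocked at Aa.
Path 4: Cc → Aa ← Ss → Rr ← Ff → Tt ← Kk
  Aa is a collider here and neither Aa nor any of its descendants is conditioned on, so the collider stays closed — the path is blocked at Aa.
Path 5: Cc → Aa ← Ss → Rr ← Tt ← Kk
  Aa is a collider here and neither Aa nor any of its descendants is conditioned on, so the collider stays closed — the path is blocked at Aa.
Path 6: Cc → Aa ← Tt ← Kk
  Aa is a collider here and neither Aa nor any of its descendants is conditioned on, so the collider stays closed — the path is blocked at Aa.
Since every path is blocked, d-separation holds.

Yes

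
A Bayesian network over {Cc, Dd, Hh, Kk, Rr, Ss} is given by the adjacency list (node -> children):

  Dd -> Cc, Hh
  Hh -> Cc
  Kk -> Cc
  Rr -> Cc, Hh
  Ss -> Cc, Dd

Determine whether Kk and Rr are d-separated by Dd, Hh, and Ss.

Yes

We examine all 4 paths between Kk and Rr:
Path 1: Kk → Cc ← Ss → Dd → Hh ← Rr
  Cc is a collider here and neither Cc nor any of its descendants is conditioned on, so the collider stays closed — the path is blocked at Cc.
Path 2: Kk → Cc ← Rr
  Cc is a collider here and neither Cc nor any of its descendants is conditioned on, so the collider stays closed — the path is blocked at Cc.
Path 3: Kk → Cc ← Dd → Hh ← Rr
  Cc is a collider here and neither Cc nor any of its descendants is conditioned on, so the collider stays closed — the path is blocked at Cc.
Path 4: Kk → Cc ← Hh ← Rr
  Cc is a collider here and neither Cc nor any of its descendants is conditioned on, so the collider stays closed — the path is blocked at Cc.
All paths are blocked; Kk ⊥ Rr | {Dd, Hh, Ss} holds.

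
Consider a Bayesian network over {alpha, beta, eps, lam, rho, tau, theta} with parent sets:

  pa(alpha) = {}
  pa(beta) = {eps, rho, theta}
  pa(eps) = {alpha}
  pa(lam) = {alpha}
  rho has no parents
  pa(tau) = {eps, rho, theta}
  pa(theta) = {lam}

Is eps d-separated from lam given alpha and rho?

Enumerating the 5 paths from eps to lam and testing each for blocking by {alpha, rho}:
Path 1: eps → tau ← theta ← lam
  tau is a collider here and neither tau nor any of its descendants is conditioned on, so the collider stays closed — the path is blocked at tau.
Path 2: eps → tau ← rho → beta ← theta ← lam
  tau is a collider here and neither tau nor any of its descendants is conditioned on, so the collider stays closed — the path is blocked at tau.
Path 3: eps → beta ← theta ← lam
  beta is a collider here and neither beta nor any of its descendants is conditioned on, so the collider stays closed — the path is blocked at beta.
Path 4: eps → beta ← rho → tau ← theta ← lam
  beta is a collider here and neither beta nor any of its descendants is conditioned on, so the collider stays closed — the path is blocked at beta.
Path 5: eps ← alpha → lam
  alpha is a fork here and alpha is conditioned on, so the path is blocked at alpha.
Since every path is blocked, d-separation holds.

Yes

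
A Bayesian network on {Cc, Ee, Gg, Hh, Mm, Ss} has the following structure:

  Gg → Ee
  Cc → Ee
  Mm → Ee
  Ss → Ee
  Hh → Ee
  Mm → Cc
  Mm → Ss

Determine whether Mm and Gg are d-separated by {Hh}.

Yes

We examine all 3 paths between Mm and Gg:
  1. Mm → Ee ← Gg — Ee:collider[blocks] ⇒ blocked
  2. Mm → Ss → Ee ← Gg — Ss:chain[open]; Ee:collider[blocks] ⇒ blocked
  3. Mm → Cc → Ee ← Gg — Cc:chain[open]; Ee:collider[blocks] ⇒ blocked
Every path is blocked, so Mm and Gg are d-separated given {Hh}.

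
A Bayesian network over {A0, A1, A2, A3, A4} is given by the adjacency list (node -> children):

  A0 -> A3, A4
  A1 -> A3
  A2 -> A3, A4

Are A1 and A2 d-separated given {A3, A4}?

We examine all 2 paths between A1 and A2:
  1. A1 → A3 ← A2 — A3:collider[open] ⇒ active
  2. A1 → A3 ← A0 → A4 ← A2 — A3:collider[open]; A0:fork[open]; A4:collider[open] ⇒ active
Because an active path exists, A1 and A2 are not d-separated.

No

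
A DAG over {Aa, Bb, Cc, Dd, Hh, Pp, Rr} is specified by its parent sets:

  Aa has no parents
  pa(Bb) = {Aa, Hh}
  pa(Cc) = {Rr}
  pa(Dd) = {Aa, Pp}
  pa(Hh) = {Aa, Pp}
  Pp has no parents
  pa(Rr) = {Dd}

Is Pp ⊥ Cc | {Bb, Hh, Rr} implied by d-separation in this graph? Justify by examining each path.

Yes

Enumerating the 3 paths from Pp to Cc and testing each for blocking by {Bb, Hh, Rr}:
  1. Pp → Hh → Bb ← Aa → Dd → Rr → Cc — Hh:chain[blocks]; Bb:collider[open]; Aa:fork[open]; Dd:chain[open]; Rr:chain[blocks] ⇒ blocked
  2. Pp → Hh ← Aa → Dd → Rr → Cc — Hh:collider[open]; Aa:fork[open]; Dd:chain[open]; Rr:chain[blocks] ⇒ blocked
  3. Pp → Dd → Rr → Cc — Dd:chain[open]; Rr:chain[blocks] ⇒ blocked
Since every path is blocked, d-separation holds.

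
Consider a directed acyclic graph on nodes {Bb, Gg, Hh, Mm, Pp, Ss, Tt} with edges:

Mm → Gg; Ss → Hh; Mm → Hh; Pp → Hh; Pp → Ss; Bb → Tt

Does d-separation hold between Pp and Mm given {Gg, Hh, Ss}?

No

2 paths connect Pp and Mm; each must be blocked for d-separation to hold:
Path 1: Pp → Ss → Hh ← Mm
  Ss is a chain here and Ss is conditioned on, so the path is blocked at Ss.
Path 2: Pp → Hh ← Mm
  Hh is a collider and Hh is conditioned on, which opens it — no node blocks this path, so it is active.
At least one path is unblocked, so d-separation fails.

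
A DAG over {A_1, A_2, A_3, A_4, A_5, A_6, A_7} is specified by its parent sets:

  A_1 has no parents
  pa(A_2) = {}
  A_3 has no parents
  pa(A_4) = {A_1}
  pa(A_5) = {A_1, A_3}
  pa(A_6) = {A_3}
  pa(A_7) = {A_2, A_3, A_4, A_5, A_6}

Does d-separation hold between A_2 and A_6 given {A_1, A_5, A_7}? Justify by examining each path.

4 paths connect A_2 and A_6; each must be blocked for d-separation to hold:
Path 1: A_2 → A_7 ← A_5 ← A_3 → A_6
  A_5 is a chain here and A_5 is conditioned on, so the path is blocked at A_5.
Path 2: A_2 → A_7 ← A_3 → A_6
  A_7 is a collider and A_7 is conditioned on, which opens it; A_3 is a fork and A_3 is not conditioned on — no node blocks this path, so it is active.
Path 3: A_2 → A_7 ← A_6
  A_7 is a collider and A_7 is conditioned on, which opens it — no node blocks this path, so it is active.
Path 4: A_2 → A_7 ← A_4 ← A_1 → A_5 ← A_3 → A_6
  A_1 is a fork here and A_1 is conditioned on, so the path is blocked at A_1.
Since the path A_2 → A_7 ← A_3 → A_6 is active, A_2 and A_6 are not d-separated given {A_1, A_5, A_7}.

No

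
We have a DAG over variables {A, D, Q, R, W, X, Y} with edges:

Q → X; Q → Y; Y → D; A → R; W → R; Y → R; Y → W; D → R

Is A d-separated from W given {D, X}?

Yes

There are 3 undirected paths between A and W; checking each against the conditioning set {D, X}:
Path 1: A → R ← W
  R is a collider here and neither R nor any of its descendants is conditioned on, so the collider stays closed — the path is blocked at R.
Path 2: A → R ← D ← Y → W
  R is a collider here and neither R nor any of its descendants is conditioned on, so the collider stays closed — the path is blocked at R.
Path 3: A → R ← Y → W
  R is a collider here and neither R nor any of its descendants is conditioned on, so the collider stays closed — the path is blocked at R.
Every path is blocked, so A and W are d-separated given {D, X}.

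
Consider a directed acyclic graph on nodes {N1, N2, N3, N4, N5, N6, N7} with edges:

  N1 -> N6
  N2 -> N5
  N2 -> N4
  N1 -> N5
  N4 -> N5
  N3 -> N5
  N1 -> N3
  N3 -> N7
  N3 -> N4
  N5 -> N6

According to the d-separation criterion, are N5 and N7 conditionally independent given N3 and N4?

Yes

5 paths connect N5 and N7; each must be blocked for d-separation to hold:
  1. N5 → N6 ← N1 → N3 → N7 — N6:collider[blocks]; N1:fork[open]; N3:chain[blocks] ⇒ blocked
  2. N5 ← N1 → N3 → N7 — N1:fork[open]; N3:chain[blocks] ⇒ blocked
  3. N5 ← N4 ← N3 → N7 — N4:chain[blocks]; N3:fork[blocks] ⇒ blocked
  4. N5 ← N3 → N7 — N3:fork[blocks] ⇒ blocked
  5. N5 ← N2 → N4 ← N3 → N7 — N2:fork[open]; N4:collider[open]; N3:fork[blocks] ⇒ blocked
Every path is blocked, so N5 and N7 are d-separated given {N3, N4}.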